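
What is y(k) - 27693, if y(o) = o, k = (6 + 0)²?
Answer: -27657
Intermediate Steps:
k = 36 (k = 6² = 36)
y(k) - 27693 = 36 - 27693 = -27657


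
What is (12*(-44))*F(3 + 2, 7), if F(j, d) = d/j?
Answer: -3696/5 ≈ -739.20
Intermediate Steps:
(12*(-44))*F(3 + 2, 7) = (12*(-44))*(7/(3 + 2)) = -3696/5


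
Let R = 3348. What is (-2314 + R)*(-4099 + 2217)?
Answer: -1945988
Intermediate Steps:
(-2314 + R)*(-4099 + 2217) = (-2314 + 3348)*(-4099 + 2217) = 1034*(-1882) = -1945988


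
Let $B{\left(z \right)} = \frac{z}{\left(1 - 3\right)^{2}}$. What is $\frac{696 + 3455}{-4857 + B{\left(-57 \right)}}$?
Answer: $- \frac{16604}{19485} \approx -0.85214$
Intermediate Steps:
$B{\left(z \right)} = \frac{z}{4}$ ($B{\left(z \right)} = \frac{z}{\left(-2\right)^{2}} = \frac{z}{4}$)
$\frac{696 + 3455}{-4857 + B{\left(-57 \right)}} = \frac{696 + 3455}{-4857 + \frac{1}{4} \left(-57\right)} = \frac{4151}{-4857 - \frac{57}{4}} = \frac{4151}{- \frac{19485}{4}} = 4151 \left(- \frac{4}{19485}\right) = - \frac{16604}{19485}$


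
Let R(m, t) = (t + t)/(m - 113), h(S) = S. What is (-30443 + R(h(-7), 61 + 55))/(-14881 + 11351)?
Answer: 228337/26475 ≈ 8.6246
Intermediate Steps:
R(m, t) = 2*t/(-113 + m) (R(m, t) = (2*t)/(-113 + m) = 2*t/(-113 + m))
(-30443 + R(h(-7), 61 + 55))/(-14881 + 11351) = (-30443 + 2*(61 + 55)/(-113 - 7))/(-14881 + 11351) = (-30443 + 2*116/(-120))/(-3530) = (-30443 + 2*116*(-1/120))*(-1/3530) = (-30443 - 29/15)*(-1/3530) = -456674/15*(-1/3530) = 228337/26475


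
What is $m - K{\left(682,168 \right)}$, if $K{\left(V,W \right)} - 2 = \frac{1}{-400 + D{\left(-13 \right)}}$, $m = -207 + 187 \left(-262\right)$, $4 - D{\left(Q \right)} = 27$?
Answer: $- \frac{20812868}{423} \approx -49203.0$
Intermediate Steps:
$D{\left(Q \right)} = -23$ ($D{\left(Q \right)} = 4 - 27 = -23$)
$m = -49201$ ($m = -207 - 48994 = -49201$)
$K{\left(V,W \right)} = \frac{845}{423}$ ($K{\left(V,W \right)} = 2 + \frac{1}{-400 - 23} = 2 + \frac{1}{-423} = 2 - \frac{1}{423} = \frac{845}{423}$)
$m - K{\left(682,168 \right)} = -49201 - \frac{845}{423} = - \frac{20812868}{423}$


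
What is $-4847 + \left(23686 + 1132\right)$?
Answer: $19971$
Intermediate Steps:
$-4847 + \left(23686 + 1132\right) = -4847 + 24818 = 19971$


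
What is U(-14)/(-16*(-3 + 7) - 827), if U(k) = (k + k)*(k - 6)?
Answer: -560/891 ≈ -0.62851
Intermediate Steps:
U(k) = 2*k*(-6 + k) (U(k) = (2*k)*(-6 + k) = 2*k*(-6 + k))
U(-14)/(-16*(-3 + 7) - 827) = (2*(-14)*(-6 - 14))/(-16*(-3 + 7) - 827) = (2*(-14)*(-20))/(-16*4 - 827) = 560/(-64 - 827) = 560/(-891) = -1/891*560 = -560/891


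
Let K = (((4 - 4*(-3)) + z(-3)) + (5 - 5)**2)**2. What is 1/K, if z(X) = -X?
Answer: 1/361 ≈ 0.0027701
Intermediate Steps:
K = 361 (K = (((4 - 4*(-3)) - 1*(-3)) + (5 - 5)**2)**2 = (((4 + 12) + 3) + 0**2)**2 = ((16 + 3) + 0)**2 = (19 + 0)**2 = 19**2 = 361)
1/K = 1/361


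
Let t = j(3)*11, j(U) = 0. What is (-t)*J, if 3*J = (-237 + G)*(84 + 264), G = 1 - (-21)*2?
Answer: 0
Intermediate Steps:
G = 43 (G = 1 - 7*(-6) = 1 + 42 = 43)
J = -22504 (J = ((-237 + 43)*(84 + 264))/3 = (-194*348)/3 = (1/3)*(-67512) = -22504)
t = 0 (t = 0*11 = 0)
(-t)*J = -1*0*(-22504) = 0*(-22504) = 0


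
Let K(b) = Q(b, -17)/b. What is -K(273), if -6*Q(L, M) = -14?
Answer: -1/117 ≈ -0.0085470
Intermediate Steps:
Q(L, M) = 7/3 (Q(L, M) = -⅙*(-14) = 7/3)
K(b) = 7/(3*b)
-K(273) = -7/(3*273) = -1*1/117 = -1/117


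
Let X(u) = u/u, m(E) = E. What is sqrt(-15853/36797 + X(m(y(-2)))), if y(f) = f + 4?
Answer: 4*sqrt(48167273)/36797 ≈ 0.75444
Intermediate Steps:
y(f) = 4 + f
X(u) = 1
sqrt(-15853/36797 + X(m(y(-2)))) = sqrt(-15853/36797 + 1) = sqrt(20944/36797) = 4*sqrt(48167273)/36797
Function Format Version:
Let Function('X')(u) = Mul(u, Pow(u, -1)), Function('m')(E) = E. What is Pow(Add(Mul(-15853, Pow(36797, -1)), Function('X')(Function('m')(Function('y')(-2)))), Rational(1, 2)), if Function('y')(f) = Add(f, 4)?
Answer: Mul(Rational(4, 36797), Pow(48167273, Rational(1, 2))) ≈ 0.75444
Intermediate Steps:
Function('y')(f) = Add(4, f)
Function('X')(u) = 1
Pow(Add(Mul(-15853, Pow(36797, -1)), Function('X')(Function('m')(Function('y')(-2)))), Rational(1, 2)) = Pow(Add(Mul(-15853, Pow(36797, -1)), 1), Rational(1, 2)) = Pow(Add(Mul(-15853, Rational(1, 36797)), 1), Rational(1, 2)) = Pow(Add(Rational(-15853, 36797), 1), Rational(1, 2)) = Pow(Rational(20944, 36797), Rational(1, 2)) = Mul(Rational(4, 36797), Pow(48167273, Rational(1, 2)))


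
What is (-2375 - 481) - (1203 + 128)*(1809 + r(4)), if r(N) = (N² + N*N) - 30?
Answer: -2413297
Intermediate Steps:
r(N) = -30 + 2*N² (r(N) = (N² + N²) - 30 = 2*N² - 30 = -30 + 2*N²)
(-2375 - 481) - (1203 + 128)*(1809 + r(4)) = (-2375 - 481) - (1203 + 128)*(1809 + (-30 + 2*4²)) = -2856 - 1331*(1809 + (-30 + 2*16)) = -2856 - 1331*(1809 + (-30 + 32)) = -2856 - 1331*(1809 + 2) = -2856 - 1331*1811 = -2856 - 1*2410441 = -2856 - 2410441 = -2413297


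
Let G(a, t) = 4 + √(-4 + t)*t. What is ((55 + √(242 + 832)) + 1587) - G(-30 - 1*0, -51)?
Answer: 1638 + √1074 + 51*I*√55 ≈ 1670.8 + 378.23*I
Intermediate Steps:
G(a, t) = 4 + t*√(-4 + t)
((55 + √(242 + 832)) + 1587) - G(-30 - 1*0, -51) = ((55 + √(242 + 832)) + 1587) - (4 - 51*√(-4 - 51)) = ((55 + √1074) + 1587) - (4 - 51*I*√55) = (1642 + √1074) - (4 - 51*I*√55) = (1642 + √1074) + (-4 + 51*I*√55) = 1638 + √1074 + 51*I*√55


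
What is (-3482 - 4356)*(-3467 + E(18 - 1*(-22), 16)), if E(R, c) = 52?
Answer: 26766770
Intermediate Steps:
(-3482 - 4356)*(-3467 + E(18 - 1*(-22), 16)) = (-3482 - 4356)*(-3467 + 52) = -7838*(-3415) = 26766770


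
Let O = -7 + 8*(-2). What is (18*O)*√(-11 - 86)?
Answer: -414*I*√97 ≈ -4077.4*I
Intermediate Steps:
O = -23 (O = -7 - 16 = -23)
(18*O)*√(-11 - 86) = (18*(-23))*√(-11 - 86) = -414*I*√97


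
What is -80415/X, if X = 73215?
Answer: -1787/1627 ≈ -1.0983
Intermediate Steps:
-80415/X = -80415/73215 = -80415*1/73215 = -1787/1627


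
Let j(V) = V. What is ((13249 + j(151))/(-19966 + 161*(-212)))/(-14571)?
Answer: 6700/394130979 ≈ 1.6999e-5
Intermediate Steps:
((13249 + j(151))/(-19966 + 161*(-212)))/(-14571) = ((13249 + 151)/(-19966 + 161*(-212)))/(-14571) = (13400/(-19966 - 34132))*(-1/14571) = (13400/(-54098))*(-1/14571) = (13400*(-1/54098))*(-1/14571) = -6700/27049*(-1/14571) = 6700/394130979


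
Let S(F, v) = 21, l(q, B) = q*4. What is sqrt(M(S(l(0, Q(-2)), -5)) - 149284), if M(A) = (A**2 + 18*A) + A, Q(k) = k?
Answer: 2*I*sqrt(37111) ≈ 385.28*I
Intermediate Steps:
l(q, B) = 4*q
M(A) = A**2 + 19*A
sqrt(M(S(l(0, Q(-2)), -5)) - 149284) = sqrt(21*(19 + 21) - 149284) = sqrt(21*40 - 149284) = sqrt(840 - 149284) = sqrt(-148444) = 2*I*sqrt(37111)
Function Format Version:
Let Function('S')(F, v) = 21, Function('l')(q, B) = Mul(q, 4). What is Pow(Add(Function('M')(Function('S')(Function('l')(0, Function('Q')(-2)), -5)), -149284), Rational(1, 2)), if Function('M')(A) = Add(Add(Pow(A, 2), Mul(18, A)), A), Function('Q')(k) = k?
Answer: Mul(2, I, Pow(37111, Rational(1, 2))) ≈ Mul(385.28, I)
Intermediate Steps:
Function('l')(q, B) = Mul(4, q)
Function('M')(A) = Add(Pow(A, 2), Mul(19, A))
Pow(Add(Function('M')(Function('S')(Function('l')(0, Function('Q')(-2)), -5)), -149284), Rational(1, 2)) = Pow(Add(Mul(21, Add(19, 21)), -149284), Rational(1, 2)) = Pow(Add(Mul(21, 40), -149284), Rational(1, 2)) = Pow(Add(840, -149284), Rational(1, 2)) = Pow(-148444, Rational(1, 2)) = Mul(2, I, Pow(37111, Rational(1, 2)))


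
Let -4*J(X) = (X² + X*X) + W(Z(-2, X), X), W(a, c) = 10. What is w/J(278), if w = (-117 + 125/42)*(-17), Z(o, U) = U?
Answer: -81413/1623069 ≈ -0.050160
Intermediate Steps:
J(X) = -5/2 - X²/2 (J(X) = -((X² + X*X) + 10)/4 = -((X² + X²) + 10)/4 = -(2*X² + 10)/4 = -(10 + 2*X²)/4 = -5/2 - X²/2)
w = 81413/42 (w = (-117 + 125*(1/42))*(-17) = (-117 + 125/42)*(-17) = -4789/42*(-17) = 81413/42 ≈ 1938.4)
w/J(278) = 81413/(42*(-5/2 - ½*278²)) = 81413/(42*(-5/2 - ½*77284)) = 81413/(42*(-5/2 - 38642)) = 81413/(42*(-77289/2)) = (81413/42)*(-2/77289) = -81413/1623069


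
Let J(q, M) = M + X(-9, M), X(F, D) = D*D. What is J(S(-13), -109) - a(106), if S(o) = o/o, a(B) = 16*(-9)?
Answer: 11916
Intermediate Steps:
X(F, D) = D²
a(B) = -144
S(o) = 1
J(q, M) = M + M²
J(S(-13), -109) - a(106) = -109*(1 - 109) - 1*(-144) = -109*(-108) + 144 = 11772 + 144 = 11916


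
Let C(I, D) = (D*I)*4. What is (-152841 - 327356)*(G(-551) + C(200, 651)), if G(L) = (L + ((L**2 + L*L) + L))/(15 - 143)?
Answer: -7930009272775/32 ≈ -2.4781e+11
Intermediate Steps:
G(L) = -L/64 - L**2/64 (G(L) = (L + ((L**2 + L**2) + L))/(-128) = (L + (2*L**2 + L))*(-1/128) = (L + (L + 2*L**2))*(-1/128) = (2*L + 2*L**2)*(-1/128) = -L/64 - L**2/64)
C(I, D) = 4*D*I
(-152841 - 327356)*(G(-551) + C(200, 651)) = (-152841 - 327356)*(-1/64*(-551)*(1 - 551) + 4*651*200) = -480197*(-1/64*(-551)*(-550) + 520800) = -480197*(-151525/32 + 520800) = -480197*16514075/32 = -7930009272775/32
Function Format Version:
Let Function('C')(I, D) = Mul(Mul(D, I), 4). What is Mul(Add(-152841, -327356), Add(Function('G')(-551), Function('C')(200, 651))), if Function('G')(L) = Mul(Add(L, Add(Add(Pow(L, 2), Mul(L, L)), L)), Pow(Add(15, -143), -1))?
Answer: Rational(-7930009272775, 32) ≈ -2.4781e+11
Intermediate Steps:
Function('G')(L) = Add(Mul(Rational(-1, 64), L), Mul(Rational(-1, 64), Pow(L, 2))) (Function('G')(L) = Mul(Add(L, Add(Add(Pow(L, 2), Pow(L, 2)), L)), Pow(-128, -1)) = Mul(Add(L, Add(Mul(2, Pow(L, 2)), L)), Rational(-1, 128)) = Mul(Add(L, Add(L, Mul(2, Pow(L, 2)))), Rational(-1, 128)) = Mul(Add(Mul(2, L), Mul(2, Pow(L, 2))), Rational(-1, 128)) = Add(Mul(Rational(-1, 64), L), Mul(Rational(-1, 64), Pow(L, 2))))
Function('C')(I, D) = Mul(4, D, I)
Mul(Add(-152841, -327356), Add(Function('G')(-551), Function('C')(200, 651))) = Mul(Add(-152841, -327356), Add(Mul(Rational(-1, 64), -551, Add(1, -551)), Mul(4, 651, 200))) = Mul(-480197, Add(Mul(Rational(-1, 64), -551, -550), 520800)) = Mul(-480197, Add(Rational(-151525, 32), 520800)) = Mul(-480197, Rational(16514075, 32)) = Rational(-7930009272775, 32)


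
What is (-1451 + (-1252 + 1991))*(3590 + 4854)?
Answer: -6012128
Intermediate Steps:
(-1451 + (-1252 + 1991))*(3590 + 4854) = (-1451 + 739)*8444 = -712*8444 = -6012128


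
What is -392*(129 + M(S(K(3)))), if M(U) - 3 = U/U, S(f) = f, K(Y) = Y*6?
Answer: -52136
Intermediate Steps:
K(Y) = 6*Y
M(U) = 4 (M(U) = 3 + U/U = 3 + 1 = 4)
-392*(129 + M(S(K(3)))) = -392*(129 + 4) = -392*133 = -52136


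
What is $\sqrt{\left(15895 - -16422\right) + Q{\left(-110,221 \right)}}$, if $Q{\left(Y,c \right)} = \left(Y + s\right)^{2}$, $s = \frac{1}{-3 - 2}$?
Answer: $\frac{\sqrt{1111526}}{5} \approx 210.86$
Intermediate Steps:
$s = - \frac{1}{5}$ ($s = \frac{1}{-5} = - \frac{1}{5} \approx -0.2$)
$Q{\left(Y,c \right)} = \left(- \frac{1}{5} + Y\right)^{2}$ ($Q{\left(Y,c \right)} = \left(Y - \frac{1}{5}\right)^{2} = \left(- \frac{1}{5} + Y\right)^{2}$)
$\sqrt{\left(15895 - -16422\right) + Q{\left(-110,221 \right)}} = \sqrt{\left(15895 - -16422\right) + \frac{\left(-1 + 5 \left(-110\right)\right)^{2}}{25}} = \sqrt{\left(15895 + 16422\right) + \frac{\left(-1 - 550\right)^{2}}{25}} = \sqrt{32317 + \frac{\left(-551\right)^{2}}{25}} = \sqrt{32317 + \frac{1}{25} \cdot 303601} = \sqrt{32317 + \frac{303601}{25}} = \sqrt{\frac{1111526}{25}} = \frac{\sqrt{1111526}}{5}$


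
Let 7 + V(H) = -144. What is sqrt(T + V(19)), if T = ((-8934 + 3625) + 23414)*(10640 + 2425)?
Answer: sqrt(236541674) ≈ 15380.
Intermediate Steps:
T = 236541825 (T = (-5309 + 23414)*13065 = 18105*13065 = 236541825)
V(H) = -151 (V(H) = -7 - 144 = -151)
sqrt(T + V(19)) = sqrt(236541825 - 151) = sqrt(236541674)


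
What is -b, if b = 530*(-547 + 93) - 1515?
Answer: 242135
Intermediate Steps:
b = -242135 (b = 530*(-454) - 1515 = -240620 - 1515 = -242135)
-b = -1*(-242135) = 242135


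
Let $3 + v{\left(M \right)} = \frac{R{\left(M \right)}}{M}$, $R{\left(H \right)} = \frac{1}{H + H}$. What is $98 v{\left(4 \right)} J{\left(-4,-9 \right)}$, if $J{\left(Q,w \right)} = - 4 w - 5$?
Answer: $- \frac{144305}{16} \approx -9019.1$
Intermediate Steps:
$J{\left(Q,w \right)} = -5 - 4 w$
$R{\left(H \right)} = \frac{1}{2 H}$
$v{\left(M \right)} = -3 + \frac{1}{2 M^{2}}$ ($v{\left(M \right)} = -3 + \frac{\frac{1}{2} \frac{1}{M}}{M} = -3 + \frac{1}{2 M^{2}}$)
$98 v{\left(4 \right)} J{\left(-4,-9 \right)} = 98 \left(-3 + \frac{1}{2 \cdot 16}\right) \left(-5 - -36\right) = 98 \left(-3 + \frac{1}{2} \cdot \frac{1}{16}\right) \left(-5 + 36\right) = 98 \left(-3 + \frac{1}{32}\right) 31 = 98 \left(- \frac{95}{32}\right) 31 = \left(- \frac{4655}{16}\right) 31 = - \frac{144305}{16}$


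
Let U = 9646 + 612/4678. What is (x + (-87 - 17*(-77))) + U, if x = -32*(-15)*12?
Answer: 38893198/2339 ≈ 16628.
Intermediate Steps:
U = 22562300/2339 (U = 9646 + 612*(1/4678) = 9646 + 306/2339 = 22562300/2339 ≈ 9646.1)
x = 5760 (x = 480*12 = 5760)
(x + (-87 - 17*(-77))) + U = (5760 + (-87 - 17*(-77))) + 22562300/2339 = (5760 + (-87 + 1309)) + 22562300/2339 = (5760 + 1222) + 22562300/2339 = 6982 + 22562300/2339 = 38893198/2339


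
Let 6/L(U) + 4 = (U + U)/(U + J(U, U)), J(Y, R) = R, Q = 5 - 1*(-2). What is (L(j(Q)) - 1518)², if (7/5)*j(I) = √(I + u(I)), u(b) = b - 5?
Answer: 2310400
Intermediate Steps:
Q = 7 (Q = 5 + 2 = 7)
u(b) = -5 + b
j(I) = 5*√(-5 + 2*I)/7 (j(I) = 5*√(I + (-5 + I))/7 = 5*√(-5 + 2*I)/7)
L(U) = -2 (L(U) = 6/(-4 + (U + U)/(U + U)) = 6/(-4 + (2*U)/((2*U))) = 6/(-4 + (2*U)*(1/(2*U))) = 6/(-4 + 1) = 6/(-3) = 6*(-⅓) = -2)
(L(j(Q)) - 1518)² = (-2 - 1518)² = (-1520)² = 2310400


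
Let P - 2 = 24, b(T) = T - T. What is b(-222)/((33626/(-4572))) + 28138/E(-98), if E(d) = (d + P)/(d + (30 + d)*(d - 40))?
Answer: -65322367/18 ≈ -3.6290e+6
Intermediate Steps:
b(T) = 0
P = 26 (P = 2 + 24 = 26)
E(d) = (26 + d)/(d + (-40 + d)*(30 + d)) (E(d) = (d + 26)/(d + (30 + d)*(d - 40)) = (26 + d)/(d + (30 + d)*(-40 + d)) = (26 + d)/(d + (-40 + d)*(30 + d)))
b(-222)/((33626/(-4572))) + 28138/E(-98) = 0/((33626/(-4572))) + 28138/(((26 - 98)/(-1200 + (-98)**2 - 9*(-98)))) = 0/((33626*(-1/4572))) + 28138/((-72/(-1200 + 9604 + 882))) = 0/(-16813/2286) + 28138/((-72/9286)) = 0*(-2286/16813) + 28138/(((1/9286)*(-72))) = 0 + 28138/(-36/4643) = 0 + 28138*(-4643/36) = 0 - 65322367/18 = -65322367/18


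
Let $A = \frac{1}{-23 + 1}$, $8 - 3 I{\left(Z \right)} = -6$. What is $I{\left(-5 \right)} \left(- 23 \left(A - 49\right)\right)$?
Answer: $\frac{173719}{33} \approx 5264.2$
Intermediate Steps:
$I{\left(Z \right)} = \frac{14}{3}$ ($I{\left(Z \right)} = \frac{8}{3} - -2 = \frac{8}{3} + 2 = \frac{14}{3}$)
$A = - \frac{1}{22}$ ($A = \frac{1}{-22} = - \frac{1}{22} \approx -0.045455$)
$I{\left(-5 \right)} \left(- 23 \left(A - 49\right)\right) = \frac{14 \left(- 23 \left(- \frac{1}{22} - 49\right)\right)}{3} = \frac{14 \left(\left(-23\right) \left(- \frac{1079}{22}\right)\right)}{3} = \frac{14}{3} \cdot \frac{24817}{22} = \frac{173719}{33}$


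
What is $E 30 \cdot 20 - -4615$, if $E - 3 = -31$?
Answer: $-12185$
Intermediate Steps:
$E = -28$ ($E = 3 - 31 = -28$)
$E 30 \cdot 20 - -4615 = \left(-28\right) 30 \cdot 20 - -4615 = \left(-840\right) 20 + 4615 = -16800 + 4615 = -12185$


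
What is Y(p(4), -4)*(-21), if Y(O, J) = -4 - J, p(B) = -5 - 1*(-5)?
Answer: 0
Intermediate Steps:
p(B) = 0 (p(B) = -5 + 5 = 0)
Y(p(4), -4)*(-21) = (-4 - 1*(-4))*(-21) = (-4 + 4)*(-21) = 0*(-21) = 0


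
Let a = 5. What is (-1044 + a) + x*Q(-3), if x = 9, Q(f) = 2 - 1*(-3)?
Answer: -994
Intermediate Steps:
Q(f) = 5 (Q(f) = 2 + 3 = 5)
(-1044 + a) + x*Q(-3) = (-1044 + 5) + 9*5 = -1039 + 45 = -994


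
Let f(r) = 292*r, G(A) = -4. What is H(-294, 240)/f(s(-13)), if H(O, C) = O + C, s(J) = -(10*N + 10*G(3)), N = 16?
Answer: 9/5840 ≈ 0.0015411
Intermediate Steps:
s(J) = -120 (s(J) = -10/(1/(-4 + 16)) = -10/(1/12) = -10/1/12 = -10*12 = -120)
H(O, C) = C + O
H(-294, 240)/f(s(-13)) = (240 - 294)/((292*(-120))) = -54/(-35040) = -54*(-1/35040) = 9/5840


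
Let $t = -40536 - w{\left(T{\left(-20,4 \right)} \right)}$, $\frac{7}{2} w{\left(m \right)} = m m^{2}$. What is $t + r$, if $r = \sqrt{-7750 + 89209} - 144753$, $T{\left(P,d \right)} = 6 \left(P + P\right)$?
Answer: $\frac{26350977}{7} + 3 \sqrt{9051} \approx 3.7647 \cdot 10^{6}$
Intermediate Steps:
$T{\left(P,d \right)} = 12 P$ ($T{\left(P,d \right)} = 6 \cdot 2 P = 12 P$)
$w{\left(m \right)} = \frac{2 m^{3}}{7}$ ($w{\left(m \right)} = \frac{2 m m^{2}}{7} = \frac{2 m^{3}}{7}$)
$t = \frac{27364248}{7}$ ($t = -40536 - \frac{2 \left(12 \left(-20\right)\right)^{3}}{7} = -40536 - \frac{2 \left(-240\right)^{3}}{7} = -40536 - \frac{2}{7} \left(-13824000\right) = -40536 - - \frac{27648000}{7} = -40536 + \frac{27648000}{7} = \frac{27364248}{7} \approx 3.9092 \cdot 10^{6}$)
$r = -144753 + 3 \sqrt{9051}$ ($r = \sqrt{81459} - 144753 = 3 \sqrt{9051} - 144753 = -144753 + 3 \sqrt{9051} \approx -1.4447 \cdot 10^{5}$)
$t + r = \frac{27364248}{7} - \left(144753 - 3 \sqrt{9051}\right) = \frac{26350977}{7} + 3 \sqrt{9051}$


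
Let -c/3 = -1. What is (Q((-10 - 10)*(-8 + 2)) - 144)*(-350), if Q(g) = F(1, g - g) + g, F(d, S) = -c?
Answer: 9450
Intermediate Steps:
c = 3 (c = -3*(-1) = 3)
F(d, S) = -3 (F(d, S) = -1*3 = -3)
Q(g) = -3 + g
(Q((-10 - 10)*(-8 + 2)) - 144)*(-350) = ((-3 + (-10 - 10)*(-8 + 2)) - 144)*(-350) = ((-3 - 20*(-6)) - 144)*(-350) = ((-3 + 120) - 144)*(-350) = (117 - 144)*(-350) = -27*(-350) = 9450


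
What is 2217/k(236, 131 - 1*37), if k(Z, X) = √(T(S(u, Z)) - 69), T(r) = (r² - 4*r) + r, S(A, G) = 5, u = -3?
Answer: -2217*I*√59/59 ≈ -288.63*I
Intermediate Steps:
T(r) = r² - 3*r
k(Z, X) = I*√59 (k(Z, X) = √(5*(-3 + 5) - 69) = √(5*2 - 69) = √(10 - 69) = √(-59) = I*√59)
2217/k(236, 131 - 1*37) = 2217/((I*√59)) = 2217*(-I*√59/59) = -2217*I*√59/59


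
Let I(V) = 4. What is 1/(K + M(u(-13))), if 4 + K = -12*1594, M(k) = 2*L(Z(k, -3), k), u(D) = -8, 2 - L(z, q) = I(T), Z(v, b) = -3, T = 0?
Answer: -1/19136 ≈ -5.2257e-5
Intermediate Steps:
L(z, q) = -2 (L(z, q) = 2 - 1*4 = 2 - 4 = -2)
M(k) = -4 (M(k) = 2*(-2) = -4)
K = -19132 (K = -4 - 12*1594 = -4 - 19128 = -19132)
1/(K + M(u(-13))) = 1/(-19132 - 4) = 1/(-19136) = -1/19136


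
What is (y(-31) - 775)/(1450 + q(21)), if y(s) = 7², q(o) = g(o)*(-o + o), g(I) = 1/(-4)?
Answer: -363/725 ≈ -0.50069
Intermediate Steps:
g(I) = -¼
q(o) = 0 (q(o) = -(-o + o)/4 = -¼*0 = 0)
y(s) = 49
(y(-31) - 775)/(1450 + q(21)) = (49 - 775)/(1450 + 0) = -726/1450 = -726*1/1450 = -363/725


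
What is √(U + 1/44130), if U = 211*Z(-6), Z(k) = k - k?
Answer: √44130/44130 ≈ 0.0047603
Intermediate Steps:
Z(k) = 0
U = 0 (U = 211*0 = 0)
√(U + 1/44130) = √(0 + 1/44130) = √(1/44130) = √44130/44130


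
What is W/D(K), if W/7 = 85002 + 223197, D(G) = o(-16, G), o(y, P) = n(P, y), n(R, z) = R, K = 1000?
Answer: 2157393/1000 ≈ 2157.4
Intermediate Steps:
o(y, P) = P
D(G) = G
W = 2157393 (W = 7*(85002 + 223197) = 7*308199 = 2157393)
W/D(K) = 2157393/1000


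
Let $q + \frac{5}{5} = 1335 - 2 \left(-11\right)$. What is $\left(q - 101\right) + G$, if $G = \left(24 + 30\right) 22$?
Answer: $2443$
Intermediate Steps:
$G = 1188$ ($G = 54 \cdot 22 = 1188$)
$q = 1356$ ($q = -1 + \left(1335 - 2 \left(-11\right)\right) = -1 + \left(1335 - -22\right) = -1 + \left(1335 + 22\right) = -1 + 1357 = 1356$)
$\left(q - 101\right) + G = \left(1356 - 101\right) + 1188 = 1255 + 1188 = 2443$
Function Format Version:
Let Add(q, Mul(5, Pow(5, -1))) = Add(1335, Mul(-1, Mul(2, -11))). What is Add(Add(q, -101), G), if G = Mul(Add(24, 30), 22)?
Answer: 2443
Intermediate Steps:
G = 1188 (G = Mul(54, 22) = 1188)
q = 1356 (q = Add(-1, Add(1335, Mul(-1, Mul(2, -11)))) = Add(-1, Add(1335, Mul(-1, -22))) = Add(-1, Add(1335, 22)) = Add(-1, 1357) = 1356)
Add(Add(q, -101), G) = Add(Add(1356, -101), 1188) = Add(1255, 1188) = 2443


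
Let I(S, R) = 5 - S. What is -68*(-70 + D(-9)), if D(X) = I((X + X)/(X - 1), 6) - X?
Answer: 19652/5 ≈ 3930.4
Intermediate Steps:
D(X) = 5 - X - 2*X/(-1 + X) (D(X) = (5 - (X + X)/(X - 1)) - X = (5 - 2*X/(-1 + X)) - X = 5 - X - 2*X/(-1 + X))
-68*(-70 + D(-9)) = -68*(-70 + (-5 - 1*(-9)² + 4*(-9))/(-1 - 9)) = -68*(-70 + (-5 - 1*81 - 36)/(-10)) = -68*(-70 - (-5 - 81 - 36)/10) = -68*(-70 - ⅒*(-122)) = -68*(-70 + 61/5) = -68*(-289/5) = 19652/5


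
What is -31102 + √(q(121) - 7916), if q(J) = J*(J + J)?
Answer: -31102 + 3*√2374 ≈ -30956.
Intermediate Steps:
q(J) = 2*J² (q(J) = J*(2*J) = 2*J²)
-31102 + √(q(121) - 7916) = -31102 + √(2*121² - 7916) = -31102 + √(2*14641 - 7916) = -31102 + √(29282 - 7916) = -31102 + √21366 = -31102 + 3*√2374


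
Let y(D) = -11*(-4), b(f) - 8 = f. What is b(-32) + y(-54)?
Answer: 20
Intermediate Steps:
b(f) = 8 + f
y(D) = 44
b(-32) + y(-54) = (8 - 32) + 44 = -24 + 44 = 20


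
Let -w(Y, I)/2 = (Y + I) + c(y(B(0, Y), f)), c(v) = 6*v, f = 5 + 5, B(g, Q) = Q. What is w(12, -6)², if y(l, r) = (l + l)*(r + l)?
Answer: 40297104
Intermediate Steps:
f = 10
y(l, r) = 2*l*(l + r) (y(l, r) = (2*l)*(l + r) = 2*l*(l + r))
w(Y, I) = -2*I - 2*Y - 24*Y*(10 + Y) (w(Y, I) = -2*((Y + I) + 6*(2*Y*(Y + 10))) = -2*((I + Y) + 6*(2*Y*(10 + Y))) = -2*((I + Y) + 12*Y*(10 + Y)) = -2*(I + Y + 12*Y*(10 + Y)) = -2*I - 2*Y - 24*Y*(10 + Y))
w(12, -6)² = (-2*(-6) - 2*12 - 24*12*(10 + 12))² = (12 - 24 - 24*12*22)² = (12 - 24 - 6336)² = (-6348)² = 40297104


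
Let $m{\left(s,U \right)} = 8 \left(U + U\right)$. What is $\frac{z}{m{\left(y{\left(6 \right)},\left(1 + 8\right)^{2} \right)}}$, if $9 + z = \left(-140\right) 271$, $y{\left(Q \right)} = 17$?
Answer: $- \frac{37949}{1296} \approx -29.282$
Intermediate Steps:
$m{\left(s,U \right)} = 16 U$ ($m{\left(s,U \right)} = 8 \cdot 2 U = 16 U$)
$z = -37949$ ($z = -9 - 37940 = -37949$)
$\frac{z}{m{\left(y{\left(6 \right)},\left(1 + 8\right)^{2} \right)}} = - \frac{37949}{16 \left(1 + 8\right)^{2}} = - \frac{37949}{16 \cdot 9^{2}} = - \frac{37949}{16 \cdot 81} = - \frac{37949}{1296}$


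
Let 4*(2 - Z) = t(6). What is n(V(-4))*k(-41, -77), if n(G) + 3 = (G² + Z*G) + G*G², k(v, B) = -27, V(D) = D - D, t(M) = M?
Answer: 81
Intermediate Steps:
V(D) = 0
Z = ½ (Z = 2 - ¼*6 = 2 - 3/2 = ½ ≈ 0.50000)
n(G) = -3 + G² + G³ + G/2 (n(G) = -3 + ((G² + G/2) + G*G²) = -3 + ((G² + G/2) + G³) = -3 + (G² + G³ + G/2) = -3 + G² + G³ + G/2)
n(V(-4))*k(-41, -77) = (-3 + 0² + 0³ + (½)*0)*(-27) = (-3 + 0 + 0 + 0)*(-27) = -3*(-27) = 81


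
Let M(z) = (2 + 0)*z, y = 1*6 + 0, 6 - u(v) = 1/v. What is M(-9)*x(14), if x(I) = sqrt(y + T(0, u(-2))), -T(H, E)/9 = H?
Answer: -18*sqrt(6) ≈ -44.091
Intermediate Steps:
u(v) = 6 - 1/v
T(H, E) = -9*H
y = 6 (y = 6 + 0 = 6)
M(z) = 2*z
x(I) = sqrt(6) (x(I) = sqrt(6 - 9*0) = sqrt(6 + 0) = sqrt(6))
M(-9)*x(14) = (2*(-9))*sqrt(6) = -18*sqrt(6)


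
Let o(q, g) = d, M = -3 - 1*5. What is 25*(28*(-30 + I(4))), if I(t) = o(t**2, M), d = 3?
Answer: -18900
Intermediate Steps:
M = -8 (M = -3 - 5 = -8)
o(q, g) = 3
I(t) = 3
25*(28*(-30 + I(4))) = 25*(28*(-30 + 3)) = 25*(28*(-27)) = 25*(-756) = -18900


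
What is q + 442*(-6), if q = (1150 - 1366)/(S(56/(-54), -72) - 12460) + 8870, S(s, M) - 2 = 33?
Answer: 77258866/12425 ≈ 6218.0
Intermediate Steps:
S(s, M) = 35 (S(s, M) = 2 + 33 = 35)
q = 110209966/12425 (q = (1150 - 1366)/(35 - 12460) + 8870 = -216/(-12425) + 8870 = -216*(-1/12425) + 8870 = 216/12425 + 8870 = 110209966/12425 ≈ 8870.0)
q + 442*(-6) = 110209966/12425 + 442*(-6) = 110209966/12425 - 2652 = 77258866/12425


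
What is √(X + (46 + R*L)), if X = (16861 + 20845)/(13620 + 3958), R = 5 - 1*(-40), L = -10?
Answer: I*√107411403/517 ≈ 20.046*I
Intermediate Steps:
R = 45 (R = 5 + 40 = 45)
X = 1109/517 (X = 37706/17578 = 37706*(1/17578) = 1109/517 ≈ 2.1451)
√(X + (46 + R*L)) = √(1109/517 + (46 + 45*(-10))) = √(1109/517 + (46 - 450)) = √(1109/517 - 404) = √(-207759/517) = I*√107411403/517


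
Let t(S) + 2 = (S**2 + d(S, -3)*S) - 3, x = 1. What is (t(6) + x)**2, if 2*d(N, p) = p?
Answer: 529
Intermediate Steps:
d(N, p) = p/2
t(S) = -5 + S**2 - 3*S/2 (t(S) = -2 + ((S**2 + ((1/2)*(-3))*S) - 3) = -2 + ((S**2 - 3*S/2) - 3) = -2 + (-3 + S**2 - 3*S/2) = -5 + S**2 - 3*S/2)
(t(6) + x)**2 = ((-5 + 6**2 - 3/2*6) + 1)**2 = ((-5 + 36 - 9) + 1)**2 = (22 + 1)**2 = 23**2 = 529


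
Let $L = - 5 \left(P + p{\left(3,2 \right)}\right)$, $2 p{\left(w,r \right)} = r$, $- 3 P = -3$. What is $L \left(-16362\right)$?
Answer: $163620$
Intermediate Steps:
$P = 1$ ($P = \left(- \frac{1}{3}\right) \left(-3\right) = 1$)
$p{\left(w,r \right)} = \frac{r}{2}$
$L = -10$ ($L = - 5 \left(1 + \frac{1}{2} \cdot 2\right) = - 5 \left(1 + 1\right) = \left(-5\right) 2 = -10$)
$L \left(-16362\right) = \left(-10\right) \left(-16362\right) = 163620$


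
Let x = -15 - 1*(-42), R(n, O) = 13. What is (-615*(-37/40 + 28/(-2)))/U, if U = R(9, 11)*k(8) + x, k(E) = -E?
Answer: -73431/616 ≈ -119.21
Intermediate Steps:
x = 27 (x = -15 + 42 = 27)
U = -77 (U = 13*(-1*8) + 27 = 13*(-8) + 27 = -104 + 27 = -77)
(-615*(-37/40 + 28/(-2)))/U = -615*(-37/40 + 28/(-2))/(-77) = -615*(-37*1/40 + 28*(-1/2))*(-1/77) = -615*(-37/40 - 14)*(-1/77) = -615*(-597/40)*(-1/77) = (73431/8)*(-1/77) = -73431/616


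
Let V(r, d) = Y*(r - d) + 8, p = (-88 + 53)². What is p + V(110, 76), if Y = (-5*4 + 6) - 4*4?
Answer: 213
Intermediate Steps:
Y = -30 (Y = (-20 + 6) - 16 = -14 - 16 = -30)
p = 1225 (p = (-35)² = 1225)
V(r, d) = 8 - 30*r + 30*d (V(r, d) = -30*(r - d) + 8 = (-30*r + 30*d) + 8 = 8 - 30*r + 30*d)
p + V(110, 76) = 1225 + (8 - 30*110 + 30*76) = 1225 + (8 - 3300 + 2280) = 1225 - 1012 = 213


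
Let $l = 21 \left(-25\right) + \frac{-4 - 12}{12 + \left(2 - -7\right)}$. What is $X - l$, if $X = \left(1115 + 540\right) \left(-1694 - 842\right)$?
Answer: $- \frac{88127639}{21} \approx -4.1966 \cdot 10^{6}$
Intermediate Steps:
$X = -4197080$ ($X = 1655 \left(-2536\right) = -4197080$)
$l = - \frac{11041}{21}$ ($l = -525 - \frac{16}{12 + \left(2 + 7\right)} = -525 - \frac{16}{12 + 9} = -525 - \frac{16}{21} = - \frac{11041}{21} \approx -525.76$)
$X - l = -4197080 - - \frac{11041}{21} = -4197080 + \frac{11041}{21} = - \frac{88127639}{21}$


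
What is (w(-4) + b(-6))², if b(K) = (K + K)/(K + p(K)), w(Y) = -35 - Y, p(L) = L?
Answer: 900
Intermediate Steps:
b(K) = 1 (b(K) = (K + K)/(K + K) = (2*K)/((2*K)) = (2*K)*(1/(2*K)) = 1)
(w(-4) + b(-6))² = ((-35 - 1*(-4)) + 1)² = ((-35 + 4) + 1)² = (-31 + 1)² = (-30)² = 900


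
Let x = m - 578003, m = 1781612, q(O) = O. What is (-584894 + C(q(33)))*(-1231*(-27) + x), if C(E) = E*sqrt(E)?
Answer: -723423804324 + 40815918*sqrt(33) ≈ -7.2319e+11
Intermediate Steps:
C(E) = E**(3/2)
x = 1203609 (x = 1781612 - 578003 = 1203609)
(-584894 + C(q(33)))*(-1231*(-27) + x) = (-584894 + 33**(3/2))*(-1231*(-27) + 1203609) = (-584894 + 33*sqrt(33))*(33237 + 1203609) = (-584894 + 33*sqrt(33))*1236846 = -723423804324 + 40815918*sqrt(33)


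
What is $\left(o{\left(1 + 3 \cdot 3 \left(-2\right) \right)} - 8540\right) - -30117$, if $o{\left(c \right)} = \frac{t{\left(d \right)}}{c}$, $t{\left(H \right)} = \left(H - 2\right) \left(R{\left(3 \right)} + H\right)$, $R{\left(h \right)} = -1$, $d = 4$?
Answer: $\frac{366803}{17} \approx 21577.0$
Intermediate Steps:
$t{\left(H \right)} = \left(-1 + H\right) \left(-2 + H\right)$ ($t{\left(H \right)} = \left(H - 2\right) \left(-1 + H\right) = \left(-2 + H\right) \left(-1 + H\right) = \left(-1 + H\right) \left(-2 + H\right)$)
$o{\left(c \right)} = \frac{6}{c}$ ($o{\left(c \right)} = \frac{2 + 4^{2} - 12}{c} = \frac{2 + 16 - 12}{c} = \frac{6}{c}$)
$\left(o{\left(1 + 3 \cdot 3 \left(-2\right) \right)} - 8540\right) - -30117 = \left(\frac{6}{1 + 3 \cdot 3 \left(-2\right)} - 8540\right) - -30117 = \left(\frac{6}{1 + 9 \left(-2\right)} - 8540\right) + 30117 = \left(\frac{6}{1 - 18} - 8540\right) + 30117 = \left(\frac{6}{-17} - 8540\right) + 30117 = \left(6 \left(- \frac{1}{17}\right) - 8540\right) + 30117 = \left(- \frac{6}{17} - 8540\right) + 30117 = - \frac{145186}{17} + 30117 = \frac{366803}{17}$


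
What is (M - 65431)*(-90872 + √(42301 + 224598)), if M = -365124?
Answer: 39125393960 - 430555*√266899 ≈ 3.8903e+10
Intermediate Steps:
(M - 65431)*(-90872 + √(42301 + 224598)) = (-365124 - 65431)*(-90872 + √(42301 + 224598)) = -430555*(-90872 + √266899) = 39125393960 - 430555*√266899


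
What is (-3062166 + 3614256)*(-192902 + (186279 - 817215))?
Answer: -454832721420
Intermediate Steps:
(-3062166 + 3614256)*(-192902 + (186279 - 817215)) = 552090*(-192902 - 630936) = 552090*(-823838) = -454832721420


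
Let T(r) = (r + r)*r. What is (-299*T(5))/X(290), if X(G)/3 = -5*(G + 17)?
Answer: 2990/921 ≈ 3.2465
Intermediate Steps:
X(G) = -255 - 15*G (X(G) = 3*(-5*(G + 17)) = 3*(-5*(17 + G)) = 3*(-85 - 5*G) = -255 - 15*G)
T(r) = 2*r**2 (T(r) = (2*r)*r = 2*r**2)
(-299*T(5))/X(290) = (-598*5**2)/(-255 - 15*290) = (-598*25)/(-255 - 4350) = -299*50/(-4605) = -14950*(-1/4605) = 2990/921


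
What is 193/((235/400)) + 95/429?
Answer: 6628225/20163 ≈ 328.73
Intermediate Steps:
193/((235/400)) + 95/429 = 193/((235*(1/400))) + 95*(1/429) = 193/(47/80) + 95/429 = 193*(80/47) + 95/429 = 15440/47 + 95/429 = 6628225/20163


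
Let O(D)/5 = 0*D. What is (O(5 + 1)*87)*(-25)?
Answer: 0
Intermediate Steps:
O(D) = 0 (O(D) = 5*(0*D) = 5*0 = 0)
(O(5 + 1)*87)*(-25) = (0*87)*(-25) = 0*(-25) = 0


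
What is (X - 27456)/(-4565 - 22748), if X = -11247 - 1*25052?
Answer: 63755/27313 ≈ 2.3342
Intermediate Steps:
X = -36299 (X = -11247 - 25052 = -36299)
(X - 27456)/(-4565 - 22748) = (-36299 - 27456)/(-4565 - 22748) = -63755/(-27313) = -63755*(-1/27313) = 63755/27313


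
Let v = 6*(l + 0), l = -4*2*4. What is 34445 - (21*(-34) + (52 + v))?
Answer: 35299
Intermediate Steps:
l = -32 (l = -8*4 = -32)
v = -192 (v = 6*(-32 + 0) = 6*(-32) = -192)
34445 - (21*(-34) + (52 + v)) = 34445 - (21*(-34) + (52 - 192)) = 34445 - (-714 - 140) = 34445 - 1*(-854) = 34445 + 854 = 35299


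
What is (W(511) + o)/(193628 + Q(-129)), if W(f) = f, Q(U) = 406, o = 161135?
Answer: 26941/32339 ≈ 0.83308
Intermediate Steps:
(W(511) + o)/(193628 + Q(-129)) = (511 + 161135)/(193628 + 406) = 161646/194034 = 161646*(1/194034) = 26941/32339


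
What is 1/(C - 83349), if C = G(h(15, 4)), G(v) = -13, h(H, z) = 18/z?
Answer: -1/83362 ≈ -1.1996e-5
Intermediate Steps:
C = -13
1/(C - 83349) = 1/(-13 - 83349) = 1/(-83362) = -1/83362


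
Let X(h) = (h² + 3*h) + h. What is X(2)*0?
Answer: 0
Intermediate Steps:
X(h) = h² + 4*h
X(2)*0 = (2*(4 + 2))*0 = (2*6)*0 = 12*0 = 0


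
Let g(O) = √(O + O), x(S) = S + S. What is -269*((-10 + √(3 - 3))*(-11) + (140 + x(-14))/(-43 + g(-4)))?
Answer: -53653126/1857 + 60256*I*√2/1857 ≈ -28892.0 + 45.888*I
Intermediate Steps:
x(S) = 2*S
g(O) = √2*√O (g(O) = √(2*O) = √2*√O)
-269*((-10 + √(3 - 3))*(-11) + (140 + x(-14))/(-43 + g(-4))) = -269*((-10 + √(3 - 3))*(-11) + (140 + 2*(-14))/(-43 + √2*√(-4))) = -269*((-10 + √0)*(-11) + (140 - 28)/(-43 + √2*(2*I))) = -269*((-10 + 0)*(-11) + 112/(-43 + 2*I*√2)) = -269*(-10*(-11) + 112/(-43 + 2*I*√2)) = -269*(110 + 112/(-43 + 2*I*√2)) = -29590 - 30128/(-43 + 2*I*√2)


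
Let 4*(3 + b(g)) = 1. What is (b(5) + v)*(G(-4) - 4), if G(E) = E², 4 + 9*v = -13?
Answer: -167/3 ≈ -55.667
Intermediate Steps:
v = -17/9 (v = -4/9 + (⅑)*(-13) = -4/9 - 13/9 = -17/9 ≈ -1.8889)
b(g) = -11/4 (b(g) = -3 + (¼)*1 = -3 + ¼ = -11/4)
(b(5) + v)*(G(-4) - 4) = (-11/4 - 17/9)*((-4)² - 4) = -167*(16 - 4)/36 = -167/36*12 = -167/3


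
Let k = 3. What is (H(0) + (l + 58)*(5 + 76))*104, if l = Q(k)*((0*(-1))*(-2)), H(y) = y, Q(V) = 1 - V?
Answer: 488592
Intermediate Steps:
l = 0 (l = (1 - 1*3)*((0*(-1))*(-2)) = (1 - 3)*(0*(-2)) = -2*0 = 0)
(H(0) + (l + 58)*(5 + 76))*104 = (0 + (0 + 58)*(5 + 76))*104 = (0 + 58*81)*104 = (0 + 4698)*104 = 4698*104 = 488592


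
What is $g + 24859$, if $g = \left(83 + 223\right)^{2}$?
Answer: $118495$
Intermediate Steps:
$g = 93636$ ($g = 306^{2} = 93636$)
$g + 24859 = 93636 + 24859 = 118495$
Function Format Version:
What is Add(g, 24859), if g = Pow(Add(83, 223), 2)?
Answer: 118495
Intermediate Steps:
g = 93636 (g = Pow(306, 2) = 93636)
Add(g, 24859) = Add(93636, 24859) = 118495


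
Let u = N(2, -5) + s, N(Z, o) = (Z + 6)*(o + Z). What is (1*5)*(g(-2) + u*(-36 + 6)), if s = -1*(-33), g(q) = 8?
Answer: -1310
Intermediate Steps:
s = 33
N(Z, o) = (6 + Z)*(Z + o)
u = 9 (u = (2² + 6*2 + 6*(-5) + 2*(-5)) + 33 = (4 + 12 - 30 - 10) + 33 = -24 + 33 = 9)
(1*5)*(g(-2) + u*(-36 + 6)) = (1*5)*(8 + 9*(-36 + 6)) = 5*(8 + 9*(-30)) = 5*(8 - 270) = 5*(-262) = -1310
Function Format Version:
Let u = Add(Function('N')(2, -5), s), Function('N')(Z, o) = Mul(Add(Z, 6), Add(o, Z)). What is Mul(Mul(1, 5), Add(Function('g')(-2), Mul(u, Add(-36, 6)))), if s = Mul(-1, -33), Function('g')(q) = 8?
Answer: -1310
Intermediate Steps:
s = 33
Function('N')(Z, o) = Mul(Add(6, Z), Add(Z, o))
u = 9 (u = Add(Add(Pow(2, 2), Mul(6, 2), Mul(6, -5), Mul(2, -5)), 33) = Add(Add(4, 12, -30, -10), 33) = Add(-24, 33) = 9)
Mul(Mul(1, 5), Add(Function('g')(-2), Mul(u, Add(-36, 6)))) = Mul(Mul(1, 5), Add(8, Mul(9, Add(-36, 6)))) = Mul(5, Add(8, Mul(9, -30))) = Mul(5, Add(8, -270)) = Mul(5, -262) = -1310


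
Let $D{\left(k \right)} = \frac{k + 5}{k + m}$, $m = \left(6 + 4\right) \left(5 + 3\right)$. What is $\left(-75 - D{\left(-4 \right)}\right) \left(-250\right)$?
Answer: $\frac{712625}{38} \approx 18753.0$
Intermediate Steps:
$m = 80$ ($m = 10 \cdot 8 = 80$)
$D{\left(k \right)} = \frac{5 + k}{80 + k}$ ($D{\left(k \right)} = \frac{k + 5}{k + 80} = \frac{5 + k}{80 + k}$)
$\left(-75 - D{\left(-4 \right)}\right) \left(-250\right) = \left(-75 - \frac{5 - 4}{80 - 4}\right) \left(-250\right) = \left(-75 - \frac{1}{76} \cdot 1\right) \left(-250\right) = \left(-75 - \frac{1}{76}\right) \left(-250\right) = \left(- \frac{5701}{76}\right) \left(-250\right) = \frac{712625}{38}$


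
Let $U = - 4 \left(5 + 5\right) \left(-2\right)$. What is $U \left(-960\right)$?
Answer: $-76800$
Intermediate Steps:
$U = 80$ ($U = \left(-4\right) 10 \left(-2\right) = \left(-40\right) \left(-2\right) = 80$)
$U \left(-960\right) = 80 \left(-960\right) = -76800$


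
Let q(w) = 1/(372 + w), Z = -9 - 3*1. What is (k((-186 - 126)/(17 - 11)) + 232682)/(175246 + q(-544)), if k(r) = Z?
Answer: 40019240/30142311 ≈ 1.3277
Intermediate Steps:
Z = -12 (Z = -9 - 3 = -12)
k(r) = -12
(k((-186 - 126)/(17 - 11)) + 232682)/(175246 + q(-544)) = (-12 + 232682)/(175246 + 1/(372 - 544)) = 232670/(175246 + 1/(-172)) = 232670/(175246 - 1/172) = 232670/(30142311/172) = 232670*(172/30142311) = 40019240/30142311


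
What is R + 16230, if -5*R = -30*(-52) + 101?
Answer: 79489/5 ≈ 15898.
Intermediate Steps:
R = -1661/5 (R = -(-30*(-52) + 101)/5 = -(1560 + 101)/5 = -1/5*1661 = -1661/5 ≈ -332.20)
R + 16230 = -1661/5 + 16230 = 79489/5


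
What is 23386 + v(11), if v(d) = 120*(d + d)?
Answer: 26026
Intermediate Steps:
v(d) = 240*d (v(d) = 120*(2*d) = 240*d)
23386 + v(11) = 23386 + 240*11 = 23386 + 2640 = 26026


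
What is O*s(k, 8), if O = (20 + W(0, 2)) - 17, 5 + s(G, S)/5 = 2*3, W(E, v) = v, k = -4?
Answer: 25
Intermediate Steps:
s(G, S) = 5 (s(G, S) = -25 + 5*(2*3) = -25 + 5*6 = -25 + 30 = 5)
O = 5 (O = (20 + 2) - 17 = 22 - 17 = 5)
O*s(k, 8) = 5*5 = 25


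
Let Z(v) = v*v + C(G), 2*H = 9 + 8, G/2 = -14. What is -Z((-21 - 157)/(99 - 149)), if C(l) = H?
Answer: -26467/1250 ≈ -21.174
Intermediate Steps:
G = -28 (G = 2*(-14) = -28)
H = 17/2 (H = (9 + 8)/2 = (½)*17 = 17/2 ≈ 8.5000)
C(l) = 17/2
Z(v) = 17/2 + v² (Z(v) = v*v + 17/2 = v² + 17/2 = 17/2 + v²)
-Z((-21 - 157)/(99 - 149)) = -(17/2 + ((-21 - 157)/(99 - 149))²) = -(17/2 + (-178/(-50))²) = -(17/2 + (-178*(-1/50))²) = -(17/2 + (89/25)²) = -(17/2 + 7921/625) = -1*26467/1250 = -26467/1250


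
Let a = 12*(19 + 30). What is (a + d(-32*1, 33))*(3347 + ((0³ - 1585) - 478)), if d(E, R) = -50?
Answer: 690792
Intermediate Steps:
a = 588 (a = 12*49 = 588)
(a + d(-32*1, 33))*(3347 + ((0³ - 1585) - 478)) = (588 - 50)*(3347 + ((0³ - 1585) - 478)) = 538*(3347 + ((0 - 1585) - 478)) = 538*(3347 + (-1585 - 478)) = 538*(3347 - 2063) = 538*1284 = 690792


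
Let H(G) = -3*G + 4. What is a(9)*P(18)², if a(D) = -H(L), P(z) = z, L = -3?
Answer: -4212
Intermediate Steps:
H(G) = 4 - 3*G
a(D) = -13 (a(D) = -(4 - 3*(-3)) = -(4 + 9) = -1*13 = -13)
a(9)*P(18)² = -13*18² = -13*324 = -4212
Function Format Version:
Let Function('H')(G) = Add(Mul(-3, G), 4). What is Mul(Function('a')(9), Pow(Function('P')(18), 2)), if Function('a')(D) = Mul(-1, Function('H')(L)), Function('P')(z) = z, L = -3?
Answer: -4212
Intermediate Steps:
Function('H')(G) = Add(4, Mul(-3, G))
Function('a')(D) = -13 (Function('a')(D) = Mul(-1, Add(4, Mul(-3, -3))) = Mul(-1, Add(4, 9)) = Mul(-1, 13) = -13)
Mul(Function('a')(9), Pow(Function('P')(18), 2)) = Mul(-13, Pow(18, 2)) = Mul(-13, 324) = -4212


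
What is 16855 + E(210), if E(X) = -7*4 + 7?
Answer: 16834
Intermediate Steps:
E(X) = -21 (E(X) = -28 + 7 = -21)
16855 + E(210) = 16855 - 21 = 16834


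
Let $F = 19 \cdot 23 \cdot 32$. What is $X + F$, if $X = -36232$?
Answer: $-22248$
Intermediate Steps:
$F = 13984$ ($F = 437 \cdot 32 = 13984$)
$X + F = -36232 + 13984 = -22248$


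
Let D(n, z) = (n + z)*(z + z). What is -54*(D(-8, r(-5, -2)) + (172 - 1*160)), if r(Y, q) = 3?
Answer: 972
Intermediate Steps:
D(n, z) = 2*z*(n + z) (D(n, z) = (n + z)*(2*z) = 2*z*(n + z))
-54*(D(-8, r(-5, -2)) + (172 - 1*160)) = -54*(2*3*(-8 + 3) + (172 - 1*160)) = -54*(2*3*(-5) + (172 - 160)) = -54*(-30 + 12) = -54*(-18) = 972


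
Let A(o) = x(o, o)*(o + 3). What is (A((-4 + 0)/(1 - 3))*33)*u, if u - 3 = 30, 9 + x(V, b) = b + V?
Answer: -27225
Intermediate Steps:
x(V, b) = -9 + V + b (x(V, b) = -9 + (b + V) = -9 + (V + b) = -9 + V + b)
A(o) = (-9 + 2*o)*(3 + o) (A(o) = (-9 + o + o)*(o + 3) = (-9 + 2*o)*(3 + o))
u = 33 (u = 3 + 30 = 33)
(A((-4 + 0)/(1 - 3))*33)*u = (((-9 + 2*((-4 + 0)/(1 - 3)))*(3 + (-4 + 0)/(1 - 3)))*33)*33 = (((-9 + 2*(-4/(-2)))*(3 - 4/(-2)))*33)*33 = (((-9 + 2*(-4*(-1/2)))*(3 - 4*(-1/2)))*33)*33 = (((-9 + 2*2)*(3 + 2))*33)*33 = (((-9 + 4)*5)*33)*33 = (-5*5*33)*33 = -25*33*33 = -825*33 = -27225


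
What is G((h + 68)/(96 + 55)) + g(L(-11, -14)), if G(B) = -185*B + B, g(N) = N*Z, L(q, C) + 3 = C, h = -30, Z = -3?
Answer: 709/151 ≈ 4.6954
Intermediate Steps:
L(q, C) = -3 + C
g(N) = -3*N (g(N) = N*(-3) = -3*N)
G(B) = -184*B
G((h + 68)/(96 + 55)) + g(L(-11, -14)) = -184*(-30 + 68)/(96 + 55) - 3*(-3 - 14) = -6992/151 - 3*(-17) = -6992/151 + 51 = 709/151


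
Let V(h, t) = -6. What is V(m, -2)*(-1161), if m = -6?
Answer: 6966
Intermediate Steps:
V(m, -2)*(-1161) = -6*(-1161) = 6966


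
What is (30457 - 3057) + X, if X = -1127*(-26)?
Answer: 56702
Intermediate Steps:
X = 29302
(30457 - 3057) + X = (30457 - 3057) + 29302 = 27400 + 29302 = 56702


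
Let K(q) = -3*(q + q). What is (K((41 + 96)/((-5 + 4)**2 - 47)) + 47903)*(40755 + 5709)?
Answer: 51211691520/23 ≈ 2.2266e+9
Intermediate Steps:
K(q) = -6*q
(K((41 + 96)/((-5 + 4)**2 - 47)) + 47903)*(40755 + 5709) = (-6*(41 + 96)/((-5 + 4)**2 - 47) + 47903)*(40755 + 5709) = (-822/((-1)**2 - 47) + 47903)*46464 = (-822/(1 - 47) + 47903)*46464 = (-822/(-46) + 47903)*46464 = (-822*(-1)/46 + 47903)*46464 = (-6*(-137/46) + 47903)*46464 = (411/23 + 47903)*46464 = (1102180/23)*46464 = 51211691520/23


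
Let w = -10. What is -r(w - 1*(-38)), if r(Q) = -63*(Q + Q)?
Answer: 3528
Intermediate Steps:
r(Q) = -126*Q
-r(w - 1*(-38)) = -(-126)*(-10 - 1*(-38)) = -(-126)*(-10 + 38) = -(-126)*28 = -1*(-3528) = 3528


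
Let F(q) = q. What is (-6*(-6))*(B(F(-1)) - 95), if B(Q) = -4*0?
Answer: -3420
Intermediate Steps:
B(Q) = 0
(-6*(-6))*(B(F(-1)) - 95) = (-6*(-6))*(0 - 95) = 36*(-95) = -3420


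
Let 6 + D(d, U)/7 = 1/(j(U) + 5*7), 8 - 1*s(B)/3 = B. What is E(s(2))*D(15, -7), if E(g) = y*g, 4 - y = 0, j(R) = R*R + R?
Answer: -33192/11 ≈ -3017.5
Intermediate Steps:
j(R) = R + R**2 (j(R) = R**2 + R = R + R**2)
y = 4 (y = 4 - 1*0 = 4 + 0 = 4)
s(B) = 24 - 3*B
E(g) = 4*g
D(d, U) = -42 + 7/(35 + U*(1 + U)) (D(d, U) = -42 + 7/(U*(1 + U) + 5*7) = -42 + 7/(U*(1 + U) + 35) = -42 + 7/(35 + U*(1 + U)))
E(s(2))*D(15, -7) = (4*(24 - 3*2))*(7*(-209 - 6*(-7)*(1 - 7))/(35 - 7*(1 - 7))) = (4*(24 - 6))*(7*(-209 - 6*(-7)*(-6))/(35 - 7*(-6))) = (4*18)*(7*(-209 - 252)/(35 + 42)) = 72*(7*(-461)/77) = 72*(7*(1/77)*(-461)) = 72*(-461/11) = -33192/11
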